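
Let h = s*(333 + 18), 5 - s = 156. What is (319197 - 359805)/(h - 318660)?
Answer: 13536/123887 ≈ 0.10926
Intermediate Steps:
s = -151 (s = 5 - 1*156 = 5 - 156 = -151)
h = -53001 (h = -151*(333 + 18) = -151*351 = -53001)
(319197 - 359805)/(h - 318660) = (319197 - 359805)/(-53001 - 318660) = -40608/(-371661) = -40608*(-1/371661) = 13536/123887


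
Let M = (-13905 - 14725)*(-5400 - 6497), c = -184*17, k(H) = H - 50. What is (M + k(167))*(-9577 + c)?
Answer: -4327465639035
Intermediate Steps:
k(H) = -50 + H
c = -3128
M = 340611110 (M = -28630*(-11897) = 340611110)
(M + k(167))*(-9577 + c) = (340611110 + (-50 + 167))*(-9577 - 3128) = (340611110 + 117)*(-12705) = 340611227*(-12705) = -4327465639035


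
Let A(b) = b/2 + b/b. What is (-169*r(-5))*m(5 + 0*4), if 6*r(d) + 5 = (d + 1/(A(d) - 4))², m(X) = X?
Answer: -1117090/363 ≈ -3077.4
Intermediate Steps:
A(b) = 1 + b/2 (A(b) = b*(½) + 1 = b/2 + 1 = 1 + b/2)
r(d) = -⅚ + (d + 1/(-3 + d/2))²/6 (r(d) = -⅚ + (d + 1/((1 + d/2) - 4))²/6 = -⅚ + (d + 1/(-3 + d/2))²/6)
(-169*r(-5))*m(5 + 0*4) = (-169*(-⅚ + (2 + (-5)² - 6*(-5))²/(6*(-6 - 5)²)))*(5 + 0*4) = (-169*(-⅚ + (⅙)*(2 + 25 + 30)²/(-11)²))*(5 + 0) = -169*(-⅚ + (⅙)*(1/121)*57²)*5 = -169*(-⅚ + (⅙)*(1/121)*3249)*5 = -169*(-⅚ + 1083/242)*5 = -169*1322/363*5 = -223418/363*5 = -1117090/363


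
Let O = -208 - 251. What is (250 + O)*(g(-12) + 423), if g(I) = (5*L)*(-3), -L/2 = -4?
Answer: -63327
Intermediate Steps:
O = -459
L = 8 (L = -2*(-4) = 8)
g(I) = -120 (g(I) = (5*8)*(-3) = 40*(-3) = -120)
(250 + O)*(g(-12) + 423) = (250 - 459)*(-120 + 423) = -209*303 = -63327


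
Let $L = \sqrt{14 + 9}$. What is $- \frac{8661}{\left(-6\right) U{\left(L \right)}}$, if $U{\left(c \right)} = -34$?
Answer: $- \frac{2887}{68} \approx -42.456$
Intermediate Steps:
$L = \sqrt{23} \approx 4.7958$
$- \frac{8661}{\left(-6\right) U{\left(L \right)}} = - \frac{8661}{\left(-6\right) \left(-34\right)} = - \frac{8661}{204} = \left(-8661\right) \frac{1}{204} = - \frac{2887}{68}$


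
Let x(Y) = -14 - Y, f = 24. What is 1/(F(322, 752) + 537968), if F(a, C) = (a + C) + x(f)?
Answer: 1/539004 ≈ 1.8553e-6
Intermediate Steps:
F(a, C) = -38 + C + a (F(a, C) = (a + C) + (-14 - 1*24) = (C + a) + (-14 - 24) = (C + a) - 38 = -38 + C + a)
1/(F(322, 752) + 537968) = 1/((-38 + 752 + 322) + 537968) = 1/(1036 + 537968) = 1/539004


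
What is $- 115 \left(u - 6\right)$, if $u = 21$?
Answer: $-1725$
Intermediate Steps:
$- 115 \left(u - 6\right) = - 115 \left(21 - 6\right) = \left(-115\right) 15 = -1725$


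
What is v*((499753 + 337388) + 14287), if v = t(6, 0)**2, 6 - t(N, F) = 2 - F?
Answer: 13622848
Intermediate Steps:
t(N, F) = 4 + F (t(N, F) = 6 - (2 - F) = 6 + (-2 + F) = 4 + F)
v = 16 (v = (4 + 0)**2 = 4**2 = 16)
v*((499753 + 337388) + 14287) = 16*((499753 + 337388) + 14287) = 16*(837141 + 14287) = 16*851428 = 13622848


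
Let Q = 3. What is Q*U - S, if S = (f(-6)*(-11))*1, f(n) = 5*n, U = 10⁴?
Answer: 29670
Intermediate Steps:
U = 10000
S = 330 (S = ((5*(-6))*(-11))*1 = -30*(-11)*1 = 330*1 = 330)
Q*U - S = 3*10000 - 1*330 = 30000 - 330 = 29670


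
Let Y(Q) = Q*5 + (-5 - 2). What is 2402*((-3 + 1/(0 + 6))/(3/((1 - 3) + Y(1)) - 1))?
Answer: 81668/21 ≈ 3889.0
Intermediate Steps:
Y(Q) = -7 + 5*Q (Y(Q) = 5*Q - 7 = -7 + 5*Q)
2402*((-3 + 1/(0 + 6))/(3/((1 - 3) + Y(1)) - 1)) = 2402*((-3 + 1/(0 + 6))/(3/((1 - 3) + (-7 + 5*1)) - 1)) = 2402*((-3 + 1/6)/(3/(-2 + (-7 + 5)) - 1)) = 2402*((-3 + ⅙)/(3/(-2 - 2) - 1)) = 2402*(-17/(6*(3/(-4) - 1))) = 2402*(-17/(6*(3*(-¼) - 1))) = 2402*(-17/(6*(-¾ - 1))) = 2402*(-17/(6*(-7/4))) = 2402*(-17/6*(-4/7)) = 2402*(34/21) = 81668/21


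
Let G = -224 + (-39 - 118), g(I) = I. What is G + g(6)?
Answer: -375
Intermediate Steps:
G = -381 (G = -224 - 157 = -381)
G + g(6) = -381 + 6 = -375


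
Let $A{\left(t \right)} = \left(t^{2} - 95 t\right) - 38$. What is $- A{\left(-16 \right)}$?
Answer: $-1738$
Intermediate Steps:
$A{\left(t \right)} = -38 + t^{2} - 95 t$
$- A{\left(-16 \right)} = - (-38 + \left(-16\right)^{2} - -1520) = - (-38 + 256 + 1520) = \left(-1\right) 1738 = -1738$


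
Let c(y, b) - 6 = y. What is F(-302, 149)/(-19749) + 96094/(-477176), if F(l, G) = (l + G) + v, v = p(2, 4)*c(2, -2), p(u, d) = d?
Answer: -920011055/4711874412 ≈ -0.19525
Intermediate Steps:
c(y, b) = 6 + y
v = 32 (v = 4*(6 + 2) = 4*8 = 32)
F(l, G) = 32 + G + l (F(l, G) = (l + G) + 32 = (G + l) + 32 = 32 + G + l)
F(-302, 149)/(-19749) + 96094/(-477176) = (32 + 149 - 302)/(-19749) + 96094/(-477176) = -121*(-1/19749) + 96094*(-1/477176) = 121/19749 - 48047/238588 = -920011055/4711874412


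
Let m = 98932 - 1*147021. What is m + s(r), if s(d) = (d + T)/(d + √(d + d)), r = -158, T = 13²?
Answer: -7694251/160 - 11*I*√79/12640 ≈ -48089.0 - 0.007735*I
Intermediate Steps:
T = 169
s(d) = (169 + d)/(d + √2*√d) (s(d) = (d + 169)/(d + √(d + d)) = (169 + d)/(d + √(2*d)) = (169 + d)/(d + √2*√d))
m = -48089 (m = 98932 - 147021 = -48089)
m + s(r) = -48089 + (169 - 158)/(-158 + √2*√(-158)) = -48089 + 11/(-158 + √2*(I*√158)) = -48089 + 11/(-158 + 2*I*√79)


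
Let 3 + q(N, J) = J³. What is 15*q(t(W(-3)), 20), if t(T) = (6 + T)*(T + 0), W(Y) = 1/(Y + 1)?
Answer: 119955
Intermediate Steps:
W(Y) = 1/(1 + Y)
t(T) = T*(6 + T) (t(T) = (6 + T)*T = T*(6 + T))
q(N, J) = -3 + J³
15*q(t(W(-3)), 20) = 15*(-3 + 20³) = 15*(-3 + 8000) = 15*7997 = 119955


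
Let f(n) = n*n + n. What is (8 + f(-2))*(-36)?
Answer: -360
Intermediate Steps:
f(n) = n + n² (f(n) = n² + n = n + n²)
(8 + f(-2))*(-36) = (8 - 2*(1 - 2))*(-36) = (8 - 2*(-1))*(-36) = (8 + 2)*(-36) = 10*(-36) = -360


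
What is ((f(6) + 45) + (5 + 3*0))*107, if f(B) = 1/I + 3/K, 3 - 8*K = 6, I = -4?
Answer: 17869/4 ≈ 4467.3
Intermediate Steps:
K = -3/8 (K = 3/8 - ⅛*6 = 3/8 - ¾ = -3/8 ≈ -0.37500)
f(B) = -33/4 (f(B) = 1/(-4) + 3/(-3/8) = 1*(-¼) + 3*(-8/3) = -¼ - 8 = -33/4)
((f(6) + 45) + (5 + 3*0))*107 = ((-33/4 + 45) + (5 + 3*0))*107 = (147/4 + (5 + 0))*107 = (147/4 + 5)*107 = (167/4)*107 = 17869/4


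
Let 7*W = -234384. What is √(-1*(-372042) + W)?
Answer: √16589370/7 ≈ 581.86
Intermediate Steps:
W = -234384/7 (W = (⅐)*(-234384) = -234384/7 ≈ -33483.)
√(-1*(-372042) + W) = √(-1*(-372042) - 234384/7) = √(372042 - 234384/7) = √(2369910/7) = √16589370/7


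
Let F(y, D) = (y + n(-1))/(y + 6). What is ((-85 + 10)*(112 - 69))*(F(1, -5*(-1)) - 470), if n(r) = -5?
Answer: 10623150/7 ≈ 1.5176e+6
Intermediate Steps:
F(y, D) = (-5 + y)/(6 + y) (F(y, D) = (y - 5)/(y + 6) = (-5 + y)/(6 + y))
((-85 + 10)*(112 - 69))*(F(1, -5*(-1)) - 470) = ((-85 + 10)*(112 - 69))*((-5 + 1)/(6 + 1) - 470) = (-75*43)*(-4/7 - 470) = -3225*((1/7)*(-4) - 470) = -3225*(-4/7 - 470) = -3225*(-3294/7) = 10623150/7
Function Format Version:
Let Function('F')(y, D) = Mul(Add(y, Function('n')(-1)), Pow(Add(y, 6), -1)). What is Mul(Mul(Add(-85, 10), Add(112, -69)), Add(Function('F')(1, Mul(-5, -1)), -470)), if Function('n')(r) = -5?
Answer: Rational(10623150, 7) ≈ 1.5176e+6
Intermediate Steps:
Function('F')(y, D) = Mul(Pow(Add(6, y), -1), Add(-5, y)) (Function('F')(y, D) = Mul(Add(y, -5), Pow(Add(y, 6), -1)) = Mul(Add(-5, y), Pow(Add(6, y), -1)) = Mul(Pow(Add(6, y), -1), Add(-5, y)))
Mul(Mul(Add(-85, 10), Add(112, -69)), Add(Function('F')(1, Mul(-5, -1)), -470)) = Mul(Mul(Add(-85, 10), Add(112, -69)), Add(Mul(Pow(Add(6, 1), -1), Add(-5, 1)), -470)) = Mul(Mul(-75, 43), Add(Mul(Pow(7, -1), -4), -470)) = Mul(-3225, Add(Mul(Rational(1, 7), -4), -470)) = Mul(-3225, Add(Rational(-4, 7), -470)) = Mul(-3225, Rational(-3294, 7)) = Rational(10623150, 7)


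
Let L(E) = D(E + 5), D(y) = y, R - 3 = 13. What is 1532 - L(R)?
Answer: 1511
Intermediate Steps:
R = 16 (R = 3 + 13 = 16)
L(E) = 5 + E (L(E) = E + 5 = 5 + E)
1532 - L(R) = 1532 - (5 + 16) = 1532 - 1*21 = 1532 - 21 = 1511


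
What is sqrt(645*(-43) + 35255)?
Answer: 4*sqrt(470) ≈ 86.718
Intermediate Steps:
sqrt(645*(-43) + 35255) = sqrt(-27735 + 35255) = sqrt(7520) = 4*sqrt(470)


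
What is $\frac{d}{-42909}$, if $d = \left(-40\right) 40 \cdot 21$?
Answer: $\frac{11200}{14303} \approx 0.78305$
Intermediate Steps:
$d = -33600$ ($d = \left(-1600\right) 21 = -33600$)
$\frac{d}{-42909} = - \frac{33600}{-42909} = \left(-33600\right) \left(- \frac{1}{42909}\right) = \frac{11200}{14303}$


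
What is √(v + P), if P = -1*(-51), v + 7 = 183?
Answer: √227 ≈ 15.067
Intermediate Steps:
v = 176 (v = -7 + 183 = 176)
P = 51
√(v + P) = √(176 + 51) = √227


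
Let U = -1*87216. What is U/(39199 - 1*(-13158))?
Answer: -87216/52357 ≈ -1.6658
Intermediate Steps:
U = -87216
U/(39199 - 1*(-13158)) = -87216/(39199 - 1*(-13158)) = -87216/(39199 + 13158) = -87216/52357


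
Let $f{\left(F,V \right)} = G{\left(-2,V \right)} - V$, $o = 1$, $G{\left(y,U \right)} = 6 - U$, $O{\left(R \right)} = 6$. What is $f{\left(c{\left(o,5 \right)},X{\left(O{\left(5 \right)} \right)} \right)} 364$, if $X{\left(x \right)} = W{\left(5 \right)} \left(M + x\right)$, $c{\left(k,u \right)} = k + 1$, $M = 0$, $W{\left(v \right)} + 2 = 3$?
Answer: $-2184$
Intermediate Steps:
$W{\left(v \right)} = 1$ ($W{\left(v \right)} = -2 + 3 = 1$)
$c{\left(k,u \right)} = 1 + k$
$X{\left(x \right)} = x$ ($X{\left(x \right)} = 1 \left(0 + x\right) = 1 x = x$)
$f{\left(F,V \right)} = 6 - 2 V$ ($f{\left(F,V \right)} = \left(6 - V\right) - V = 6 - 2 V$)
$f{\left(c{\left(o,5 \right)},X{\left(O{\left(5 \right)} \right)} \right)} 364 = \left(6 - 12\right) 364 = \left(-6\right) 364 = -2184$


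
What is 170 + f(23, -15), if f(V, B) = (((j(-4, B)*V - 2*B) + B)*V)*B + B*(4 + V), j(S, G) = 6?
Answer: -53020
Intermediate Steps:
f(V, B) = B*(4 + V) + B*V*(-B + 6*V) (f(V, B) = (((6*V - 2*B) + B)*V)*B + B*(4 + V) = (((-2*B + 6*V) + B)*V)*B + B*(4 + V) = ((-B + 6*V)*V)*B + B*(4 + V) = (V*(-B + 6*V))*B + B*(4 + V) = B*V*(-B + 6*V) + B*(4 + V) = B*(4 + V) + B*V*(-B + 6*V))
170 + f(23, -15) = 170 - 15*(4 + 23 + 6*23**2 - 1*(-15)*23) = 170 - 15*(4 + 23 + 6*529 + 345) = 170 - 15*(4 + 23 + 3174 + 345) = 170 - 15*3546 = 170 - 53190 = -53020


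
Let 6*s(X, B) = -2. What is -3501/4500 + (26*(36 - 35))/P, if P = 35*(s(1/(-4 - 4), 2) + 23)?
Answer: -44341/59500 ≈ -0.74523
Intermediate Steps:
s(X, B) = -1/3 (s(X, B) = (1/6)*(-2) = -1/3)
P = 2380/3 (P = 35*(-1/3 + 23) = 35*(68/3) = 2380/3 ≈ 793.33)
-3501/4500 + (26*(36 - 35))/P = -3501/4500 + (26*(36 - 35))/(2380/3) = -3501*1/4500 + (26*1)*(3/2380) = -389/500 + 26*(3/2380) = -389/500 + 39/1190 = -44341/59500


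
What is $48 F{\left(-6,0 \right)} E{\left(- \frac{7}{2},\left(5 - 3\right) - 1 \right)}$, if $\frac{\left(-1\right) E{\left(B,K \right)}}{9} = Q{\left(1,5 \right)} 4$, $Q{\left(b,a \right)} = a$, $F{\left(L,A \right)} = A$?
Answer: $0$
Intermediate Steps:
$E{\left(B,K \right)} = -180$ ($E{\left(B,K \right)} = - 9 \cdot 5 \cdot 4 = \left(-9\right) 20 = -180$)
$48 F{\left(-6,0 \right)} E{\left(- \frac{7}{2},\left(5 - 3\right) - 1 \right)} = 48 \cdot 0 \left(-180\right) = 0 \left(-180\right) = 0$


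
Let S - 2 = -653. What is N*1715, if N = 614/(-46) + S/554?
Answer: -317362465/12742 ≈ -24907.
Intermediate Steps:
S = -651 (S = 2 - 653 = -651)
N = -185051/12742 (N = 614/(-46) - 651/554 = 614*(-1/46) - 651*1/554 = -307/23 - 651/554 = -185051/12742 ≈ -14.523)
N*1715 = -185051/12742*1715 = -317362465/12742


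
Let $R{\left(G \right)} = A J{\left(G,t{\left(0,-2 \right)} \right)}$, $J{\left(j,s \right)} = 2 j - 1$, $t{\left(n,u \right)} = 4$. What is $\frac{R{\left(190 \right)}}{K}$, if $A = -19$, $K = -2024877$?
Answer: $\frac{7201}{2024877} \approx 0.0035563$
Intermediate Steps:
$J{\left(j,s \right)} = -1 + 2 j$
$R{\left(G \right)} = 19 - 38 G$ ($R{\left(G \right)} = - 19 \left(-1 + 2 G\right) = 19 - 38 G$)
$\frac{R{\left(190 \right)}}{K} = \frac{19 - 7220}{-2024877} = \left(19 - 7220\right) \left(- \frac{1}{2024877}\right) = \left(-7201\right) \left(- \frac{1}{2024877}\right) = \frac{7201}{2024877}$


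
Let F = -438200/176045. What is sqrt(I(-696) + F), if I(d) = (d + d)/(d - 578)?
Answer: 8*I*sqrt(224003953498)/3204019 ≈ 1.1817*I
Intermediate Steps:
I(d) = 2*d/(-578 + d) (I(d) = (2*d)/(-578 + d) = 2*d/(-578 + d))
F = -87640/35209 (F = -438200*1/176045 = -87640/35209 ≈ -2.4891)
sqrt(I(-696) + F) = sqrt(2*(-696)/(-578 - 696) - 87640/35209) = sqrt(2*(-696)/(-1274) - 87640/35209) = sqrt(2*(-696)*(-1/1274) - 87640/35209) = sqrt(696/637 - 87640/35209) = sqrt(-31321216/22428133) = 8*I*sqrt(224003953498)/3204019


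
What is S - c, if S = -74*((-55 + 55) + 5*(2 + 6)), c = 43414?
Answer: -46374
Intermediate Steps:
S = -2960 (S = -74*(0 + 5*8) = -74*(0 + 40) = -74*40 = -2960)
S - c = -2960 - 1*43414 = -2960 - 43414 = -46374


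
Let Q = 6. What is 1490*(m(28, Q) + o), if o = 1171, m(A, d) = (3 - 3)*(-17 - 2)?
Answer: 1744790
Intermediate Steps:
m(A, d) = 0 (m(A, d) = 0*(-19) = 0)
1490*(m(28, Q) + o) = 1490*(0 + 1171) = 1490*1171 = 1744790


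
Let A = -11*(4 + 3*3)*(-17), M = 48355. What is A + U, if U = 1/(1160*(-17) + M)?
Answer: 69611686/28635 ≈ 2431.0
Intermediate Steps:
A = 2431 (A = -11*(4 + 9)*(-17) = -11*13*(-17) = -143*(-17) = 2431)
U = 1/28635 (U = 1/(1160*(-17) + 48355) = 1/(-19720 + 48355) = 1/28635 ≈ 3.4922e-5)
A + U = 2431 + 1/28635 = 69611686/28635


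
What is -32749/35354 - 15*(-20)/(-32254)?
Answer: -533446223/570153958 ≈ -0.93562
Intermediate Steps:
-32749/35354 - 15*(-20)/(-32254) = -32749*1/35354 + 300*(-1/32254) = -32749/35354 - 150/16127 = -533446223/570153958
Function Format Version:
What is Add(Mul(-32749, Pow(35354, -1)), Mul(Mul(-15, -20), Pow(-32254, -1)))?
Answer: Rational(-533446223, 570153958) ≈ -0.93562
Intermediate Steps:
Add(Mul(-32749, Pow(35354, -1)), Mul(Mul(-15, -20), Pow(-32254, -1))) = Add(Mul(-32749, Rational(1, 35354)), Mul(300, Rational(-1, 32254))) = Add(Rational(-32749, 35354), Rational(-150, 16127)) = Rational(-533446223, 570153958)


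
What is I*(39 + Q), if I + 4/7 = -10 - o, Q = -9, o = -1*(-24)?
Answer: -7260/7 ≈ -1037.1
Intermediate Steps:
o = 24
I = -242/7 (I = -4/7 + (-10 - 1*24) = -4/7 + (-10 - 24) = -4/7 - 34 = -242/7 ≈ -34.571)
I*(39 + Q) = -242*(39 - 9)/7 = -242/7*30 = -7260/7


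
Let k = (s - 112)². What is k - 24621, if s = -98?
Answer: 19479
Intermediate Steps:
k = 44100 (k = (-98 - 112)² = (-210)² = 44100)
k - 24621 = 44100 - 24621 = 19479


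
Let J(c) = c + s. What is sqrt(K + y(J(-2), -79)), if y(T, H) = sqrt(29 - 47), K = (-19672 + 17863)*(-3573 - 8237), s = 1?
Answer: sqrt(21364290 + 3*I*sqrt(2)) ≈ 4622.1 + 0.e-4*I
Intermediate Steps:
K = 21364290 (K = -1809*(-11810) = 21364290)
J(c) = 1 + c (J(c) = c + 1 = 1 + c)
y(T, H) = 3*I*sqrt(2) (y(T, H) = sqrt(-18) = 3*I*sqrt(2))
sqrt(K + y(J(-2), -79)) = sqrt(21364290 + 3*I*sqrt(2))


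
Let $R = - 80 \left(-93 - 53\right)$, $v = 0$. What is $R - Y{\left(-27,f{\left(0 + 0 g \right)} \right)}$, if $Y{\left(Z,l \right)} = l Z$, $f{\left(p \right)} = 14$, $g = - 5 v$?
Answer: $12058$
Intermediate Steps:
$g = 0$ ($g = \left(-5\right) 0 = 0$)
$Y{\left(Z,l \right)} = Z l$
$R = 11680$ ($R = \left(-80\right) \left(-146\right) = 11680$)
$R - Y{\left(-27,f{\left(0 + 0 g \right)} \right)} = 11680 - \left(-27\right) 14 = 11680 - -378 = 11680 + 378 = 12058$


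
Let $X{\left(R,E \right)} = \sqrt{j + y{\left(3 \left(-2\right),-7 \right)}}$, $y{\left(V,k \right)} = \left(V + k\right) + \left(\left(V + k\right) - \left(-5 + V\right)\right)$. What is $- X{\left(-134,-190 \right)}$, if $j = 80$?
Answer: $- \sqrt{65} \approx -8.0623$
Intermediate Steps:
$y{\left(V,k \right)} = 5 + V + 2 k$ ($y{\left(V,k \right)} = \left(V + k\right) + \left(5 + k\right) = 5 + V + 2 k$)
$X{\left(R,E \right)} = \sqrt{65}$ ($X{\left(R,E \right)} = \sqrt{80 + \left(5 + 3 \left(-2\right) + 2 \left(-7\right)\right)} = \sqrt{80 - 15} = \sqrt{65}$)
$- X{\left(-134,-190 \right)} = - \sqrt{65}$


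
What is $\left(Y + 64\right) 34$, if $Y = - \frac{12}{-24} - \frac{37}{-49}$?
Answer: $\frac{108715}{49} \approx 2218.7$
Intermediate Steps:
$Y = \frac{123}{98}$ ($Y = \left(-12\right) \left(- \frac{1}{24}\right) - - \frac{37}{49} = \frac{1}{2} + \frac{37}{49} = \frac{123}{98} \approx 1.2551$)
$\left(Y + 64\right) 34 = \left(\frac{123}{98} + 64\right) 34 = \frac{6395}{98} \cdot 34 = \frac{108715}{49}$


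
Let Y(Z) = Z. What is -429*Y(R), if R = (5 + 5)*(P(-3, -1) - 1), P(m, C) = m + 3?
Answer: 4290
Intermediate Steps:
P(m, C) = 3 + m
R = -10 (R = (5 + 5)*((3 - 3) - 1) = 10*(0 - 1) = 10*(-1) = -10)
-429*Y(R) = -429*(-10) = 4290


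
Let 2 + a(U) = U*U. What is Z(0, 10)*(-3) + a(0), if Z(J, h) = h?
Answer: -32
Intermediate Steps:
a(U) = -2 + U² (a(U) = -2 + U*U = -2 + U²)
Z(0, 10)*(-3) + a(0) = 10*(-3) + (-2 + 0²) = -30 + (-2 + 0) = -30 - 2 = -32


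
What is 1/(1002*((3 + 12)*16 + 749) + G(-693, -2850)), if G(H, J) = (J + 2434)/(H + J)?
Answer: 3543/3511035470 ≈ 1.0091e-6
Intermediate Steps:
G(H, J) = (2434 + J)/(H + J)
1/(1002*((3 + 12)*16 + 749) + G(-693, -2850)) = 1/(1002*((3 + 12)*16 + 749) + (2434 - 2850)/(-693 - 2850)) = 1/(1002*(15*16 + 749) - 416/(-3543)) = 1/(1002*(240 + 749) - 1/3543*(-416)) = 1/(1002*989 + 416/3543) = 1/(990978 + 416/3543) = 1/(3511035470/3543) = 3543/3511035470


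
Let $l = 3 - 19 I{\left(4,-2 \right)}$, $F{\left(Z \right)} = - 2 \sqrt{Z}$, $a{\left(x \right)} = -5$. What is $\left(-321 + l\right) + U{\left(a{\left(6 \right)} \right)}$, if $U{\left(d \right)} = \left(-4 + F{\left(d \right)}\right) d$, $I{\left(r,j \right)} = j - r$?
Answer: $-184 + 10 i \sqrt{5} \approx -184.0 + 22.361 i$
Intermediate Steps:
$U{\left(d \right)} = d \left(-4 - 2 \sqrt{d}\right)$ ($U{\left(d \right)} = \left(-4 - 2 \sqrt{d}\right) d = d \left(-4 - 2 \sqrt{d}\right)$)
$l = 117$ ($l = 3 - 19 \left(-2 - 4\right) = 3 - -114 = 3 + 114 = 117$)
$\left(-321 + l\right) + U{\left(a{\left(6 \right)} \right)} = \left(-321 + 117\right) - - 10 \left(2 + \sqrt{-5}\right) = -204 - - 10 \left(2 + i \sqrt{5}\right) = -204 + \left(20 + 10 i \sqrt{5}\right) = -184 + 10 i \sqrt{5}$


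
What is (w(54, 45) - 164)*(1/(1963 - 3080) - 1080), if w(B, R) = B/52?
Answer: 393180889/2234 ≈ 1.7600e+5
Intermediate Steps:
w(B, R) = B/52 (w(B, R) = B*(1/52) = B/52)
(w(54, 45) - 164)*(1/(1963 - 3080) - 1080) = ((1/52)*54 - 164)*(1/(1963 - 3080) - 1080) = (27/26 - 164)*(1/(-1117) - 1080) = -4237*(-1/1117 - 1080)/26 = -4237/26*(-1206361/1117) = 393180889/2234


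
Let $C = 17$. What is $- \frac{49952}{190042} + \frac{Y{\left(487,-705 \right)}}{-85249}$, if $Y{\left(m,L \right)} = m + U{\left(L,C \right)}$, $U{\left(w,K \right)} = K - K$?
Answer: $- \frac{2175454251}{8100445229} \approx -0.26856$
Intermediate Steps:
$U{\left(w,K \right)} = 0$
$Y{\left(m,L \right)} = m$ ($Y{\left(m,L \right)} = m + 0 = m$)
$- \frac{49952}{190042} + \frac{Y{\left(487,-705 \right)}}{-85249} = - \frac{49952}{190042} + \frac{487}{-85249} = \left(-49952\right) \frac{1}{190042} + 487 \left(- \frac{1}{85249}\right) = - \frac{24976}{95021} - \frac{487}{85249} = - \frac{2175454251}{8100445229}$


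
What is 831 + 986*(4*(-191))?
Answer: -752473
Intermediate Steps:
831 + 986*(4*(-191)) = 831 + 986*(-764) = 831 - 753304 = -752473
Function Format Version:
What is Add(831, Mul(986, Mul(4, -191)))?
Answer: -752473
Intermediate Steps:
Add(831, Mul(986, Mul(4, -191))) = Add(831, Mul(986, -764)) = Add(831, -753304) = -752473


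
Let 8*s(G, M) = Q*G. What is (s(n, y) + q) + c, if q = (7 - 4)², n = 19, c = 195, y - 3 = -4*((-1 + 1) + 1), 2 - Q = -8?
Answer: 911/4 ≈ 227.75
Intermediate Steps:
Q = 10 (Q = 2 - 1*(-8) = 2 + 8 = 10)
y = -1 (y = 3 - 4*((-1 + 1) + 1) = 3 - 4*(0 + 1) = 3 - 4*1 = 3 - 4 = -1)
s(G, M) = 5*G/4 (s(G, M) = (10*G)/8 = 5*G/4)
q = 9 (q = 3² = 9)
(s(n, y) + q) + c = ((5/4)*19 + 9) + 195 = (95/4 + 9) + 195 = 131/4 + 195 = 911/4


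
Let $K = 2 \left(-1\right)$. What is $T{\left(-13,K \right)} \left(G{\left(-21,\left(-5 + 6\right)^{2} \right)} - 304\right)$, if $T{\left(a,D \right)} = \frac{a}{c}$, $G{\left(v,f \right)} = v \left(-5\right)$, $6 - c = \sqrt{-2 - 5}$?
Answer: $\frac{15522}{43} + \frac{2587 i \sqrt{7}}{43} \approx 360.98 + 159.18 i$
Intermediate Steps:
$K = -2$
$c = 6 - i \sqrt{7}$ ($c = 6 - \sqrt{-2 - 5} = 6 - \sqrt{-7} = 6 - i \sqrt{7} \approx 6.0 - 2.6458 i$)
$G{\left(v,f \right)} = - 5 v$
$T{\left(a,D \right)} = \frac{a}{6 - i \sqrt{7}}$
$T{\left(-13,K \right)} \left(G{\left(-21,\left(-5 + 6\right)^{2} \right)} - 304\right) = \left(\frac{6}{43} \left(-13\right) + \frac{1}{43} i \left(-13\right) \sqrt{7}\right) \left(\left(-5\right) \left(-21\right) - 304\right) = \left(- \frac{78}{43} - \frac{13 i \sqrt{7}}{43}\right) \left(105 - 304\right) = \left(- \frac{78}{43} - \frac{13 i \sqrt{7}}{43}\right) \left(-199\right) = \frac{15522}{43} + \frac{2587 i \sqrt{7}}{43}$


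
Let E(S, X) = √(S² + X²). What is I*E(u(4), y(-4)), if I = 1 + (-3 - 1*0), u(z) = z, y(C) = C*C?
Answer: -8*√17 ≈ -32.985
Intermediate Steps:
y(C) = C²
I = -2 (I = 1 + (-3 + 0) = 1 - 3 = -2)
I*E(u(4), y(-4)) = -2*√(4² + ((-4)²)²) = -2*√(16 + 16²) = -2*√(16 + 256) = -8*√17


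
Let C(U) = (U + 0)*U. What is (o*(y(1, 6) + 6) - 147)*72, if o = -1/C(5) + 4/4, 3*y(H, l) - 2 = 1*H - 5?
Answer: -255384/25 ≈ -10215.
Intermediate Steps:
y(H, l) = -1 + H/3 (y(H, l) = 2/3 + (1*H - 5)/3 = 2/3 + (H - 5)/3 = 2/3 + (-5 + H)/3 = 2/3 + (-5/3 + H/3) = -1 + H/3)
C(U) = U**2 (C(U) = U*U = U**2)
o = 24/25 (o = -1/(5**2) + 4/4 = -1/25 + 4*(1/4) = -1*1/25 + 1 = -1/25 + 1 = 24/25 ≈ 0.96000)
(o*(y(1, 6) + 6) - 147)*72 = (24*((-1 + (1/3)*1) + 6)/25 - 147)*72 = (24*((-1 + 1/3) + 6)/25 - 147)*72 = (24*(-2/3 + 6)/25 - 147)*72 = ((24/25)*(16/3) - 147)*72 = (128/25 - 147)*72 = -3547/25*72 = -255384/25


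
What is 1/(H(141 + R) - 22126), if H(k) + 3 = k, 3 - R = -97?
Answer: -1/21888 ≈ -4.5687e-5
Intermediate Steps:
R = 100 (R = 3 - 1*(-97) = 3 + 97 = 100)
H(k) = -3 + k
1/(H(141 + R) - 22126) = 1/((-3 + (141 + 100)) - 22126) = 1/((-3 + 241) - 22126) = 1/(238 - 22126) = 1/(-21888) = -1/21888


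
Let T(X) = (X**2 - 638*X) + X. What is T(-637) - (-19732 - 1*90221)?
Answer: 921491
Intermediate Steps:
T(X) = X**2 - 637*X
T(-637) - (-19732 - 1*90221) = -637*(-637 - 637) - (-19732 - 1*90221) = -637*(-1274) - (-19732 - 90221) = 811538 - 1*(-109953) = 811538 + 109953 = 921491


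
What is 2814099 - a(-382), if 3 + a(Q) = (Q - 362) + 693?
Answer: 2814153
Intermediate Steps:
a(Q) = 328 + Q (a(Q) = -3 + ((Q - 362) + 693) = -3 + ((-362 + Q) + 693) = -3 + (331 + Q) = 328 + Q)
2814099 - a(-382) = 2814099 - (328 - 382) = 2814099 - 1*(-54) = 2814099 + 54 = 2814153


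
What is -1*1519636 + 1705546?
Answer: 185910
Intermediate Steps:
-1*1519636 + 1705546 = -1519636 + 1705546 = 185910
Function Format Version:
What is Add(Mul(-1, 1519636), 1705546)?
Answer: 185910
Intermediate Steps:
Add(Mul(-1, 1519636), 1705546) = Add(-1519636, 1705546) = 185910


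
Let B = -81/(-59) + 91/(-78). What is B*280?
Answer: 10220/177 ≈ 57.740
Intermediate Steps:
B = 73/354 (B = -81*(-1/59) + 91*(-1/78) = 81/59 - 7/6 = 73/354 ≈ 0.20621)
B*280 = (73/354)*280 = 10220/177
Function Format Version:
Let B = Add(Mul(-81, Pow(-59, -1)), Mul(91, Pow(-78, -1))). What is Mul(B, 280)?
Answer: Rational(10220, 177) ≈ 57.740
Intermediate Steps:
B = Rational(73, 354) (B = Add(Mul(-81, Rational(-1, 59)), Mul(91, Rational(-1, 78))) = Add(Rational(81, 59), Rational(-7, 6)) = Rational(73, 354) ≈ 0.20621)
Mul(B, 280) = Mul(Rational(73, 354), 280) = Rational(10220, 177)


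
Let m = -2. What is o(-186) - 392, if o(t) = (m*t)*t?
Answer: -69584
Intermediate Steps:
o(t) = -2*t**2 (o(t) = (-2*t)*t = -2*t**2)
o(-186) - 392 = -2*(-186)**2 - 392 = -2*34596 - 392 = -69192 - 392 = -69584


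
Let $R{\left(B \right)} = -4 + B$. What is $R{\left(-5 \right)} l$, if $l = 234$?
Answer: $-2106$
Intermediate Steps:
$R{\left(-5 \right)} l = \left(-4 - 5\right) 234 = \left(-9\right) 234 = -2106$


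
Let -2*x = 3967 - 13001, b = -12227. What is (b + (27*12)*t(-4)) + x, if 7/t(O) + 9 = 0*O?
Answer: -7962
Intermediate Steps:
t(O) = -7/9 (t(O) = 7/(-9 + 0*O) = 7/(-9 + 0) = 7/(-9) = 7*(-1/9) = -7/9)
x = 4517 (x = -(3967 - 13001)/2 = -1/2*(-9034) = 4517)
(b + (27*12)*t(-4)) + x = (-12227 + (27*12)*(-7/9)) + 4517 = (-12227 + 324*(-7/9)) + 4517 = (-12227 - 252) + 4517 = -12479 + 4517 = -7962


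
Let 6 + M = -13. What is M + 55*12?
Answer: 641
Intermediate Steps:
M = -19 (M = -6 - 13 = -19)
M + 55*12 = -19 + 55*12 = -19 + 660 = 641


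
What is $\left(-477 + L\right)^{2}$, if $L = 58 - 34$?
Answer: $205209$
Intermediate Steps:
$L = 24$ ($L = 58 - 34 = 24$)
$\left(-477 + L\right)^{2} = \left(-477 + 24\right)^{2} = \left(-453\right)^{2} = 205209$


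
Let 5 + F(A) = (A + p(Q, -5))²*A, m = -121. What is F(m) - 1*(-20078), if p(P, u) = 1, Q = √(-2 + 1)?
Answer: -1722327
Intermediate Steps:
Q = I (Q = √(-1) = I ≈ 1.0*I)
F(A) = -5 + A*(1 + A)² (F(A) = -5 + (A + 1)²*A = -5 + (1 + A)²*A = -5 + A*(1 + A)²)
F(m) - 1*(-20078) = (-5 - 121*(1 - 121)²) - 1*(-20078) = (-5 - 121*(-120)²) + 20078 = (-5 - 121*14400) + 20078 = (-5 - 1742400) + 20078 = -1742405 + 20078 = -1722327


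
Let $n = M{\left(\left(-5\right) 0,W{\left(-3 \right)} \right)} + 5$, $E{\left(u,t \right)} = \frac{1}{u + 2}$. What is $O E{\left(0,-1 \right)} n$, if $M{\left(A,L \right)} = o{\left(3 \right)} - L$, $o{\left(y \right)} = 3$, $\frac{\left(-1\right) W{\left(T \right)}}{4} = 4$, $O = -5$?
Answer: $-60$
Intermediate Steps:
$E{\left(u,t \right)} = \frac{1}{2 + u}$
$W{\left(T \right)} = -16$ ($W{\left(T \right)} = \left(-4\right) 4 = -16$)
$M{\left(A,L \right)} = 3 - L$
$n = 24$ ($n = \left(3 - -16\right) + 5 = \left(3 + 16\right) + 5 = 19 + 5 = 24$)
$O E{\left(0,-1 \right)} n = - \frac{5}{2 + 0} \cdot 24 = - \frac{5}{2} \cdot 24 = \left(-5\right) \frac{1}{2} \cdot 24 = \left(- \frac{5}{2}\right) 24 = -60$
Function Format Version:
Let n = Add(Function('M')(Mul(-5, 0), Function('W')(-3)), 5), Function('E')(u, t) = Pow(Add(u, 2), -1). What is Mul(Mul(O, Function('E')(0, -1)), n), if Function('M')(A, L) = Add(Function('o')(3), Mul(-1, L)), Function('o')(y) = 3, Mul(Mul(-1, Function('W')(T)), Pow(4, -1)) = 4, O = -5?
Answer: -60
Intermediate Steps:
Function('E')(u, t) = Pow(Add(2, u), -1)
Function('W')(T) = -16 (Function('W')(T) = Mul(-4, 4) = -16)
Function('M')(A, L) = Add(3, Mul(-1, L))
n = 24 (n = Add(Add(3, Mul(-1, -16)), 5) = Add(Add(3, 16), 5) = Add(19, 5) = 24)
Mul(Mul(O, Function('E')(0, -1)), n) = Mul(Mul(-5, Pow(Add(2, 0), -1)), 24) = Mul(Mul(-5, Pow(2, -1)), 24) = Mul(Mul(-5, Rational(1, 2)), 24) = Mul(Rational(-5, 2), 24) = -60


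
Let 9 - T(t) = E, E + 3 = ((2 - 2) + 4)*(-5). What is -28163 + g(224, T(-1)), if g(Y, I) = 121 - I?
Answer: -28074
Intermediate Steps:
E = -23 (E = -3 + ((2 - 2) + 4)*(-5) = -3 + (0 + 4)*(-5) = -3 + 4*(-5) = -3 - 20 = -23)
T(t) = 32 (T(t) = 9 - 1*(-23) = 9 + 23 = 32)
-28163 + g(224, T(-1)) = -28163 + (121 - 1*32) = -28163 + (121 - 32) = -28163 + 89 = -28074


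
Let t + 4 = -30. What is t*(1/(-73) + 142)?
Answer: -352410/73 ≈ -4827.5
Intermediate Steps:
t = -34 (t = -4 - 30 = -34)
t*(1/(-73) + 142) = -34*(1/(-73) + 142) = -34*(-1/73 + 142) = -34*10365/73 = -352410/73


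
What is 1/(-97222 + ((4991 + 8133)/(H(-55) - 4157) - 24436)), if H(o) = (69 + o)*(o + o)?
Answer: -5697/693098750 ≈ -8.2196e-6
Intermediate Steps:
H(o) = 2*o*(69 + o) (H(o) = (69 + o)*(2*o) = 2*o*(69 + o))
1/(-97222 + ((4991 + 8133)/(H(-55) - 4157) - 24436)) = 1/(-97222 + ((4991 + 8133)/(2*(-55)*(69 - 55) - 4157) - 24436)) = 1/(-97222 + (13124/(2*(-55)*14 - 4157) - 24436)) = 1/(-97222 + (13124/(-1540 - 4157) - 24436)) = 1/(-97222 + (13124/(-5697) - 24436)) = 1/(-97222 + (13124*(-1/5697) - 24436)) = 1/(-97222 + (-13124/5697 - 24436)) = 1/(-97222 - 139225016/5697) = 1/(-693098750/5697) = -5697/693098750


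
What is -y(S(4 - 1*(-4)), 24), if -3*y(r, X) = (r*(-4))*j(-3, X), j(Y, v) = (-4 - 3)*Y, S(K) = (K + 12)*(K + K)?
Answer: -8960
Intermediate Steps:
S(K) = 2*K*(12 + K) (S(K) = (12 + K)*(2*K) = 2*K*(12 + K))
j(Y, v) = -7*Y
y(r, X) = 28*r (y(r, X) = -r*(-4)*(-7*(-3))/3 = -(-4*r)*21/3 = -(-28)*r = 28*r)
-y(S(4 - 1*(-4)), 24) = -28*2*(4 - 1*(-4))*(12 + (4 - 1*(-4))) = -28*2*(4 + 4)*(12 + (4 + 4)) = -28*2*8*(12 + 8) = -28*2*8*20 = -28*320 = -1*8960 = -8960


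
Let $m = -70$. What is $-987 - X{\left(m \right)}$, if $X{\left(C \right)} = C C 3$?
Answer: $-15687$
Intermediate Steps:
$X{\left(C \right)} = 3 C^{2}$ ($X{\left(C \right)} = C^{2} \cdot 3 = 3 C^{2}$)
$-987 - X{\left(m \right)} = -987 - 3 \left(-70\right)^{2} = -987 - 3 \cdot 4900 = -987 - 14700 = -15687$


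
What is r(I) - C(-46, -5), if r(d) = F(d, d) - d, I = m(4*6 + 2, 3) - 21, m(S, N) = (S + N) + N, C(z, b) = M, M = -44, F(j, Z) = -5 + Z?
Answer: 39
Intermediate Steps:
C(z, b) = -44
m(S, N) = S + 2*N (m(S, N) = (N + S) + N = S + 2*N)
I = 11 (I = ((4*6 + 2) + 2*3) - 21 = ((24 + 2) + 6) - 21 = (26 + 6) - 21 = 32 - 21 = 11)
r(d) = -5 (r(d) = (-5 + d) - d = -5)
r(I) - C(-46, -5) = -5 - 1*(-44) = -5 + 44 = 39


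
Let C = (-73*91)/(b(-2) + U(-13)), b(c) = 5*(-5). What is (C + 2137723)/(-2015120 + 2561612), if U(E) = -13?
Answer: 27080039/6922232 ≈ 3.9120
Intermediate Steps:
b(c) = -25
C = 6643/38 (C = (-73*91)/(-25 - 13) = -6643/(-38) = -6643*(-1/38) = 6643/38 ≈ 174.82)
(C + 2137723)/(-2015120 + 2561612) = (6643/38 + 2137723)/(-2015120 + 2561612) = (81240117/38)/546492 = (81240117/38)*(1/546492) = 27080039/6922232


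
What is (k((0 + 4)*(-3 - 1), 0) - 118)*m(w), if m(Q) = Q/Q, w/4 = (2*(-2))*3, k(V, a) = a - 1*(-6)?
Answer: -112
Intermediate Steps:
k(V, a) = 6 + a (k(V, a) = a + 6 = 6 + a)
w = -48 (w = 4*((2*(-2))*3) = 4*(-4*3) = 4*(-12) = -48)
m(Q) = 1
(k((0 + 4)*(-3 - 1), 0) - 118)*m(w) = ((6 + 0) - 118)*1 = (6 - 118)*1 = -112*1 = -112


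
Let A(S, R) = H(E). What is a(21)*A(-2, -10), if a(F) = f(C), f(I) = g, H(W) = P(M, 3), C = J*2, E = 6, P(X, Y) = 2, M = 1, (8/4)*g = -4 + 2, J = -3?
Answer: -2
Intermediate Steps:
g = -1 (g = (-4 + 2)/2 = (½)*(-2) = -1)
C = -6 (C = -3*2 = -6)
H(W) = 2
f(I) = -1
A(S, R) = 2
a(F) = -1
a(21)*A(-2, -10) = -1*2 = -2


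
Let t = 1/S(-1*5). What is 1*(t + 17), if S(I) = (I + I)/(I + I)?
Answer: 18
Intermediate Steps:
S(I) = 1 (S(I) = (2*I)/((2*I)) = (2*I)*(1/(2*I)) = 1)
t = 1 (t = 1/1 = 1)
1*(t + 17) = 1*(1 + 17) = 1*18 = 18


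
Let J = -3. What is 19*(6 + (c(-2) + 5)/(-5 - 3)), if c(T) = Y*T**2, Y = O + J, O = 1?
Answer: 969/8 ≈ 121.13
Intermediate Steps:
Y = -2 (Y = 1 - 3 = -2)
c(T) = -2*T**2
19*(6 + (c(-2) + 5)/(-5 - 3)) = 19*(6 + (-2*(-2)**2 + 5)/(-5 - 3)) = 19*(6 + (-2*4 + 5)/(-8)) = 19*(6 + (-8 + 5)*(-1/8)) = 19*(6 - 3*(-1/8)) = 19*(6 + 3/8) = 19*(51/8) = 969/8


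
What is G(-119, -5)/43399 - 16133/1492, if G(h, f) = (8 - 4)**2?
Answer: -700132195/64751308 ≈ -10.813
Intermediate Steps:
G(h, f) = 16 (G(h, f) = 4**2 = 16)
G(-119, -5)/43399 - 16133/1492 = 16/43399 - 16133/1492 = -700132195/64751308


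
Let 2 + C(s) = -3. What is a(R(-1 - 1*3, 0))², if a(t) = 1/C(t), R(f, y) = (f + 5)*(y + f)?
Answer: 1/25 ≈ 0.040000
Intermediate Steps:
C(s) = -5 (C(s) = -2 - 3 = -5)
R(f, y) = (5 + f)*(f + y)
a(t) = -⅕ (a(t) = 1/(-5) = -⅕)
a(R(-1 - 1*3, 0))² = (-⅕)² = 1/25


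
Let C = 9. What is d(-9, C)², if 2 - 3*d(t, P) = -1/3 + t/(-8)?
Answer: 841/5184 ≈ 0.16223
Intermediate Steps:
d(t, P) = 7/9 + t/24 (d(t, P) = ⅔ - (-1/3 + t/(-8))/3 = ⅔ - (-1*⅓ + t*(-⅛))/3 = ⅔ - (-⅓ - t/8)/3 = ⅔ + (⅑ + t/24) = 7/9 + t/24)
d(-9, C)² = (7/9 + (1/24)*(-9))² = (7/9 - 3/8)² = (29/72)² = 841/5184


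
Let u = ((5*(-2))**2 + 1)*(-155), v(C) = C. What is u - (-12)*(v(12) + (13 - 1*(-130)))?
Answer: -13795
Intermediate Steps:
u = -15655 (u = ((-10)**2 + 1)*(-155) = (100 + 1)*(-155) = 101*(-155) = -15655)
u - (-12)*(v(12) + (13 - 1*(-130))) = -15655 - (-12)*(12 + (13 - 1*(-130))) = -15655 - (-12)*(12 + (13 + 130)) = -15655 - (-12)*(12 + 143) = -15655 - (-12)*155 = -15655 - 1*(-1860) = -15655 + 1860 = -13795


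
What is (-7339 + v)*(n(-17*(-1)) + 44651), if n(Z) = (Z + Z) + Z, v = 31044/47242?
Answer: -596046141838/1817 ≈ -3.2804e+8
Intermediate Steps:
v = 1194/1817 (v = 31044*(1/47242) = 1194/1817 ≈ 0.65713)
n(Z) = 3*Z (n(Z) = 2*Z + Z = 3*Z)
(-7339 + v)*(n(-17*(-1)) + 44651) = (-7339 + 1194/1817)*(3*(-17*(-1)) + 44651) = -13333769*(3*17 + 44651)/1817 = -13333769*(51 + 44651)/1817 = -13333769/1817*44702 = -596046141838/1817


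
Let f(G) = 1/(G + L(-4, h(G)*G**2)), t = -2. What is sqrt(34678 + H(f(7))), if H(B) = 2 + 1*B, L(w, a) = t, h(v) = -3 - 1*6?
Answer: sqrt(867005)/5 ≈ 186.23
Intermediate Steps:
h(v) = -9 (h(v) = -3 - 6 = -9)
L(w, a) = -2
f(G) = 1/(-2 + G) (f(G) = 1/(G - 2) = 1/(-2 + G))
H(B) = 2 + B
sqrt(34678 + H(f(7))) = sqrt(34678 + (2 + 1/(-2 + 7))) = sqrt(34678 + (2 + 1/5)) = sqrt(34678 + 11/5) = sqrt(173401/5) = sqrt(867005)/5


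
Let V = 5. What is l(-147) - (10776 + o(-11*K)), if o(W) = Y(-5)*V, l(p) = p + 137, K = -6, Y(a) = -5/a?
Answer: -10791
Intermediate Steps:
l(p) = 137 + p
o(W) = 5 (o(W) = -5/(-5)*5 = -5*(-⅕)*5 = 1*5 = 5)
l(-147) - (10776 + o(-11*K)) = (137 - 147) - (10776 + 5) = -10 - 1*10781 = -10 - 10781 = -10791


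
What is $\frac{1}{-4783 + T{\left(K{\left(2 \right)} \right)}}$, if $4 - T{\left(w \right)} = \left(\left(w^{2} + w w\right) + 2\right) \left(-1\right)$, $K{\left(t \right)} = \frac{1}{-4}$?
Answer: $- \frac{8}{38215} \approx -0.00020934$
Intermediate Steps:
$K{\left(t \right)} = - \frac{1}{4}$
$T{\left(w \right)} = 6 + 2 w^{2}$ ($T{\left(w \right)} = 4 - \left(\left(w^{2} + w w\right) + 2\right) \left(-1\right) = 4 - \left(\left(w^{2} + w^{2}\right) + 2\right) \left(-1\right) = 4 - \left(2 w^{2} + 2\right) \left(-1\right) = 4 - \left(2 + 2 w^{2}\right) \left(-1\right) = 4 - \left(-2 - 2 w^{2}\right) = 4 + \left(2 + 2 w^{2}\right) = 6 + 2 w^{2}$)
$\frac{1}{-4783 + T{\left(K{\left(2 \right)} \right)}} = \frac{1}{-4783 + \left(6 + 2 \left(- \frac{1}{4}\right)^{2}\right)} = \frac{1}{-4783 + \left(6 + 2 \cdot \frac{1}{16}\right)} = \frac{1}{-4783 + \left(6 + \frac{1}{8}\right)} = \frac{1}{-4783 + \frac{49}{8}} = \frac{1}{- \frac{38215}{8}} = - \frac{8}{38215}$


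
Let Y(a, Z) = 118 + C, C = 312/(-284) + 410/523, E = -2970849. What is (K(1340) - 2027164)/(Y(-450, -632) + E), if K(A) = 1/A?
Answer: 100868072250947/147818302315380 ≈ 0.68238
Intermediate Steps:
C = -11684/37133 (C = 312*(-1/284) + 410*(1/523) = -78/71 + 410/523 = -11684/37133 ≈ -0.31465)
Y(a, Z) = 4370010/37133 (Y(a, Z) = 118 - 11684/37133 = 4370010/37133)
(K(1340) - 2027164)/(Y(-450, -632) + E) = (1/1340 - 2027164)/(4370010/37133 - 2970849) = (1/1340 - 2027164)/(-110312165907/37133) = -2716399759/1340*(-37133/110312165907) = 100868072250947/147818302315380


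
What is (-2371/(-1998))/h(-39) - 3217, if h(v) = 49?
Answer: -314948363/97902 ≈ -3217.0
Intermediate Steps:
(-2371/(-1998))/h(-39) - 3217 = -2371/(-1998)/49 - 3217 = -2371*(-1/1998)*(1/49) - 3217 = (2371/1998)*(1/49) - 3217 = 2371/97902 - 3217 = -314948363/97902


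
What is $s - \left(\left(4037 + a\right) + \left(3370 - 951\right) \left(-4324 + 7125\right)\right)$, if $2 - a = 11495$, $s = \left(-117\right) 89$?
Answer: $-6778576$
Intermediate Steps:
$s = -10413$
$a = -11493$ ($a = 2 - 11495 = -11493$)
$s - \left(\left(4037 + a\right) + \left(3370 - 951\right) \left(-4324 + 7125\right)\right) = -10413 - \left(\left(4037 - 11493\right) + \left(3370 - 951\right) \left(-4324 + 7125\right)\right) = -10413 - \left(-7456 + 2419 \cdot 2801\right) = -10413 - \left(-7456 + 6775619\right) = -10413 - 6768163 = -6778576$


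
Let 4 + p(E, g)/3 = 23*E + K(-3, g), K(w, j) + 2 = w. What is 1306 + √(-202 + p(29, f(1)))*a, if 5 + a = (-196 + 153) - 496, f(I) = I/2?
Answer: 1306 - 1088*√443 ≈ -21594.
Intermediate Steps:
f(I) = I/2 (f(I) = I*(½) = I/2)
K(w, j) = -2 + w
a = -544 (a = -5 + ((-196 + 153) - 496) = -5 + (-43 - 496) = -5 - 539 = -544)
p(E, g) = -27 + 69*E (p(E, g) = -12 + 3*(23*E + (-2 - 3)) = -12 + 3*(23*E - 5) = -12 + 3*(-5 + 23*E) = -12 + (-15 + 69*E) = -27 + 69*E)
1306 + √(-202 + p(29, f(1)))*a = 1306 + √(-202 + (-27 + 69*29))*(-544) = 1306 + √(-202 + (-27 + 2001))*(-544) = 1306 + √(-202 + 1974)*(-544) = 1306 + √1772*(-544) = 1306 + (2*√443)*(-544) = 1306 - 1088*√443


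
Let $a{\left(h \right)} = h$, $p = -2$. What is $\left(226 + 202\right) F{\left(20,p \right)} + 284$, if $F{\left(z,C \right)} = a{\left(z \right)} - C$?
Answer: $9700$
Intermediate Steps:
$F{\left(z,C \right)} = z - C$
$\left(226 + 202\right) F{\left(20,p \right)} + 284 = \left(226 + 202\right) \left(20 - -2\right) + 284 = 428 \left(20 + 2\right) + 284 = 428 \cdot 22 + 284 = 9416 + 284 = 9700$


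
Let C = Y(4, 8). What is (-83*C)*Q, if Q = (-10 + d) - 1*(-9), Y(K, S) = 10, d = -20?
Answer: 17430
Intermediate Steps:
C = 10
Q = -21 (Q = (-10 - 20) - 1*(-9) = -30 + 9 = -21)
(-83*C)*Q = -83*10*(-21) = -830*(-21) = 17430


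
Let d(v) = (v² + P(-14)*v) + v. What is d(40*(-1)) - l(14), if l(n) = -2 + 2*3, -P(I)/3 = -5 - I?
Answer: 2636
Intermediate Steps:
P(I) = 15 + 3*I (P(I) = -3*(-5 - I) = 15 + 3*I)
l(n) = 4 (l(n) = -2 + 6 = 4)
d(v) = v² - 26*v (d(v) = (v² + (15 + 3*(-14))*v) + v = (v² + (15 - 42)*v) + v = (v² - 27*v) + v = v² - 26*v)
d(40*(-1)) - l(14) = (40*(-1))*(-26 + 40*(-1)) - 1*4 = -40*(-26 - 40) - 4 = -40*(-66) - 4 = 2640 - 4 = 2636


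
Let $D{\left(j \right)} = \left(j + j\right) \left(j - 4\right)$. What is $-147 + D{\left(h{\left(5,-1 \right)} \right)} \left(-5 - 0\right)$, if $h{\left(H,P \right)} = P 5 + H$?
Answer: $-147$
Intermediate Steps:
$h{\left(H,P \right)} = H + 5 P$ ($h{\left(H,P \right)} = 5 P + H = H + 5 P$)
$D{\left(j \right)} = 2 j \left(-4 + j\right)$
$-147 + D{\left(h{\left(5,-1 \right)} \right)} \left(-5 - 0\right) = -147 + 2 \left(5 + 5 \left(-1\right)\right) \left(-4 + \left(5 + 5 \left(-1\right)\right)\right) \left(-5 - 0\right) = -147 + 2 \left(5 - 5\right) \left(-4 + \left(5 - 5\right)\right) \left(-5 + 0\right) = -147 + 2 \cdot 0 \left(-4 + 0\right) \left(-5\right) = -147 + 2 \cdot 0 \left(-4\right) \left(-5\right) = -147 + 0 \left(-5\right) = -147 + 0 = -147$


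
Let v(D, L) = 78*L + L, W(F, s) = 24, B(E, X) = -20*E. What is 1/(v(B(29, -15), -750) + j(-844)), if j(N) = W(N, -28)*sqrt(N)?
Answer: -9875/585174774 - 4*I*sqrt(211)/292587387 ≈ -1.6875e-5 - 1.9858e-7*I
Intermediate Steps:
v(D, L) = 79*L
j(N) = 24*sqrt(N)
1/(v(B(29, -15), -750) + j(-844)) = 1/(79*(-750) + 24*sqrt(-844)) = 1/(-59250 + 24*(2*I*sqrt(211))) = 1/(-59250 + 48*I*sqrt(211))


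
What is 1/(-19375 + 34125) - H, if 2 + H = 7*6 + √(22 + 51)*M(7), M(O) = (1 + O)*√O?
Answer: -589999/14750 - 8*√511 ≈ -220.84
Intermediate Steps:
M(O) = √O*(1 + O)
H = 40 + 8*√511 (H = -2 + (7*6 + √(22 + 51)*(√7*(1 + 7))) = -2 + (42 + √73*(√7*8)) = -2 + (42 + √73*(8*√7)) = -2 + (42 + 8*√511) = 40 + 8*√511 ≈ 220.84)
1/(-19375 + 34125) - H = 1/(-19375 + 34125) - (40 + 8*√511) = 1/14750 + (-40 - 8*√511) = -589999/14750 - 8*√511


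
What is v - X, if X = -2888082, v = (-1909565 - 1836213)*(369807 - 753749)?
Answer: 1438164384958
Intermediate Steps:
v = 1438161496876 (v = -3745778*(-383942) = 1438161496876)
v - X = 1438161496876 - 1*(-2888082) = 1438161496876 + 2888082 = 1438164384958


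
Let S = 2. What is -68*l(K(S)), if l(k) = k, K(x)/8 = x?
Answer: -1088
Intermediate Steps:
K(x) = 8*x
-68*l(K(S)) = -544*2 = -68*16 = -1088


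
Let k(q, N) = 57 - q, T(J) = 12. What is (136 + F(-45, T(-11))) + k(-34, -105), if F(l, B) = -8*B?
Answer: 131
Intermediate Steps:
(136 + F(-45, T(-11))) + k(-34, -105) = (136 - 8*12) + (57 - 1*(-34)) = (136 - 96) + (57 + 34) = 40 + 91 = 131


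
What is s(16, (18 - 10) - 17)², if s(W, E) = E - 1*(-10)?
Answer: 1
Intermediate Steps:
s(W, E) = 10 + E (s(W, E) = E + 10 = 10 + E)
s(16, (18 - 10) - 17)² = (10 + ((18 - 10) - 17))² = (10 + (8 - 17))² = (10 - 9)² = 1² = 1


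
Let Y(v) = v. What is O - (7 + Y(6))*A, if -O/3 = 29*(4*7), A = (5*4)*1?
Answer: -2696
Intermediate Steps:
A = 20 (A = 20*1 = 20)
O = -2436 (O = -87*4*7 = -87*28 = -3*812 = -2436)
O - (7 + Y(6))*A = -2436 - (7 + 6)*20 = -2436 - 13*20 = -2436 - 1*260 = -2436 - 260 = -2696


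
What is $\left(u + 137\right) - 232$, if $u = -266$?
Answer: $-361$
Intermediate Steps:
$\left(u + 137\right) - 232 = \left(-266 + 137\right) - 232 = -129 - 232 = -361$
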